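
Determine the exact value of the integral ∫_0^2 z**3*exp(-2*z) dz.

3/8 - 71*exp(-4)/8

Integrate by parts 3 times (u = z^3, dv = exp(-2*z) dz).
An antiderivative is F(z) = (-4*z**3 - 6*z**2 - 6*z - 3)*exp(-2*z)/8.
Then F(2) - F(0) = (-71*exp(-4)/8) - (-3/8) = 3/8 - 71*exp(-4)/8.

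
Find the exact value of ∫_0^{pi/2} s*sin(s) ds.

Integrate by parts once (u = s, dv = sin(s) ds).
An antiderivative is F(s) = -s*cos(s) + sin(s).
Then F(pi/2) - F(0) = (1) - (0) = 1.

1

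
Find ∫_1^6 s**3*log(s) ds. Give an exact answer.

Integrate by parts once (u = ln s, dv = s**3 ds).
An antiderivative is F(s) = s**4*(4*log(s) - 1)/16.
Then F(6) - F(1) = (-81 + 324*log(2) + 324*log(3)) - (-1/16) = -1295/16 + 324*log(2) + 324*log(3).

-1295/16 + 324*log(2) + 324*log(3)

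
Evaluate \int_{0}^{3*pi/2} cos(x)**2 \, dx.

3*pi/4

Use the identity cos^2(x) = (1 + cos(2*x))/2.
An antiderivative is F(x) = x/2 + sin(2*x)/4.
Then F(3*pi/2) - F(0) = (3*pi/4) - (0) = 3*pi/4.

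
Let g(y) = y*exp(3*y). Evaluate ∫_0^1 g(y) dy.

1/9 + 2*exp(3)/9

Integrate by parts once (u = y, dv = exp(3*y) dy).
An antiderivative is F(y) = (3*y - 1)*exp(3*y)/9.
Then F(1) - F(0) = (2*exp(3)/9) - (-1/9) = 1/9 + 2*exp(3)/9.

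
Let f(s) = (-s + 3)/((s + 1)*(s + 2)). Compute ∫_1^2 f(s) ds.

Factor the denominator: s**2 + 3*s + 2 = (s + 2)(s + 1).
Partial fractions: (-s + 3)/((s + 1)*(s + 2)) = -5/(s + 2) + 4/(s + 1).
An antiderivative is F(s) = 4*log(s + 1) - 5*log(s + 2).
Then F(2) - F(1) = (-10*log(2) + 4*log(3)) - (-5*log(3) + 4*log(2)) = -14*log(2) + 9*log(3).

-14*log(2) + 9*log(3)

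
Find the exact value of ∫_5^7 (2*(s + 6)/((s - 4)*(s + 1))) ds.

-4*log(2) + 6*log(3)

Factor the denominator: s**2 - 3*s - 4 = (s + 1)(s - 4).
Partial fractions: 2*(s + 6)/((s - 4)*(s + 1)) = -2/(s + 1) + 4/(s - 4).
An antiderivative is F(s) = 4*log(s - 4) - 2*log(s + 1).
Then F(7) - F(5) = (log(81/64)) - (-log(36)) = -4*log(2) + 6*log(3).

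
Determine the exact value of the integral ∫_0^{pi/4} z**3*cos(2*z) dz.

-3*pi/16 + pi**3/128 + 3/8

Integrate by parts 3 times (u = z^3, dv = cos(2*z) dz).
An antiderivative is F(z) = z**3*sin(2*z)/2 + 3*z**2*cos(2*z)/4 - 3*z*sin(2*z)/4 - 3*cos(2*z)/8.
Then F(pi/4) - F(0) = (pi*(-24 + pi**2)/128) - (-3/8) = -3*pi/16 + pi**3/128 + 3/8.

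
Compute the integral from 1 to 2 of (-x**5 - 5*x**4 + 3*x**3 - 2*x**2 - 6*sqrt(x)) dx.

By the power rule, an antiderivative is F(x) = -x**6/6 - x**5 + 3*x**4/4 - 4*x**(3/2) - 2*x**3/3.
Then F(2) - F(1) = (-36 - 8*sqrt(2)) - (-61/12) = -371/12 - 8*sqrt(2).

-371/12 - 8*sqrt(2)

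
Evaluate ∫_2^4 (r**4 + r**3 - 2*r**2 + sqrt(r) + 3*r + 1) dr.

By the power rule, an antiderivative is F(r) = r**5/5 + r**4/4 + 2*r**(3/2)/3 - 2*r**3/3 + 3*r**2/2 + r.
Then F(4) - F(2) = (3892/15) - (4*sqrt(2)/3 + 196/15) = 1232/5 - 4*sqrt(2)/3.

1232/5 - 4*sqrt(2)/3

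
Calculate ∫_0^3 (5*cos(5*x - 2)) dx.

Let u = 5*x - 2, so du = 5 dx. When x = 0, u = -2; when x = 3, u = 13.
The integral becomes ∫ cos(u) du from -2 to 13, with antiderivative sin(u).
Back in x: F(x) = sin(5*x - 2).
Then F(3) - F(0) = (sin(13)) - (-sin(2)) = sin(13) + sin(2).

sin(13) + sin(2)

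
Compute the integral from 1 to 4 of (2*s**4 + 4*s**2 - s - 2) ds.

4797/10

By the power rule, an antiderivative is F(s) = 2*s**5/5 + 4*s**3/3 - s**2/2 - 2*s.
Then F(4) - F(1) = (7184/15) - (-23/30) = 4797/10.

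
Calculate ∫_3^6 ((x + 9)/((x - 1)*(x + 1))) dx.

-4*log(7) + 3*log(2) + 5*log(5)

Factor the denominator: x**2 - 1 = (x + 1)(x - 1).
Partial fractions: (x + 9)/((x - 1)*(x + 1)) = -4/(x + 1) + 5/(x - 1).
An antiderivative is F(x) = 5*log(x - 1) - 4*log(x + 1).
Then F(6) - F(3) = (-4*log(7) + 5*log(5)) - (-log(8)) = -4*log(7) + 3*log(2) + 5*log(5).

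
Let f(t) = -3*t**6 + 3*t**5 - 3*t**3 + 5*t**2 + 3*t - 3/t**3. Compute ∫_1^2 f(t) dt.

By the power rule, an antiderivative is F(t) = -3*t**7/7 + t**6/2 - 3*t**4/4 + 5*t**3/3 + 3*t**2/2 + 3/(2*t**2).
Then F(2) - F(1) = (-2545/168) - (335/84) = -3215/168.

-3215/168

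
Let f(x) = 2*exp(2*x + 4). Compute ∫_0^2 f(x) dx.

-exp(4) + exp(8)

Let u = 2*x + 4, so du = 2 dx. When x = 0, u = 4; when x = 2, u = 8.
The integral becomes ∫ exp(u) du from 4 to 8, with antiderivative exp(u).
Back in x: F(x) = exp(2*x + 4).
Then F(2) - F(0) = (exp(8)) - (exp(4)) = -exp(4) + exp(8).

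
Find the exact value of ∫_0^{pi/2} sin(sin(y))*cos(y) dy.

1 - cos(1)

Let u = sin(y), so du = cos(y) dy. When y = 0, u = 0; when y = pi/2, u = 1.
The integral becomes ∫ sin(u) du from 0 to 1, with antiderivative -cos(u).
Back in y: F(y) = -cos(sin(y)).
Then F(pi/2) - F(0) = (-cos(1)) - (-1) = 1 - cos(1).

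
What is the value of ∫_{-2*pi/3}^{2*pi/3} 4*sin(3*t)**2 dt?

8*pi/3

Use the identity sin^2(3*t) = (1 - cos(6*t))/2.
An antiderivative is F(t) = 2*t - sin(6*t)/3.
Then F(2*pi/3) - F(-2*pi/3) = (4*pi/3) - (-4*pi/3) = 8*pi/3.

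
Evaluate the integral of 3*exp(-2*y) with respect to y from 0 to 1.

3/2 - 3*exp(-2)/2

An antiderivative is F(y) = -3*exp(-2*y)/2.
Then F(1) - F(0) = (-3*exp(-2)/2) - (-3/2) = 3/2 - 3*exp(-2)/2.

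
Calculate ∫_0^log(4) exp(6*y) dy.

Let u = exp(y), so du = exp(y) dy. When y = 0, u = 1; when y = log(4), u = 4.
The integral becomes ∫ u**5 du from 1 to 4, with antiderivative u**6/6.
Back in y: F(y) = exp(6*y)/6.
Then F(log(4)) - F(0) = (2048/3) - (1/6) = 1365/2.

1365/2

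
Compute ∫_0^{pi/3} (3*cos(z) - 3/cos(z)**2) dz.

An antiderivative is F(z) = 3*sin(z) - 3*tan(z).
Then F(pi/3) - F(0) = (-3*sqrt(3)/2) - (0) = -3*sqrt(3)/2.

-3*sqrt(3)/2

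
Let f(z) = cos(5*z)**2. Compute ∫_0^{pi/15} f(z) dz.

Use the identity cos^2(5*z) = (1 + cos(10*z))/2.
An antiderivative is F(z) = z/2 + sin(10*z)/20.
Then F(pi/15) - F(0) = (sqrt(3)/40 + pi/30) - (0) = sqrt(3)/40 + pi/30.

sqrt(3)/40 + pi/30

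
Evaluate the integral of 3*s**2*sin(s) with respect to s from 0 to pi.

Integrate by parts twice (u = s^2, dv = 3*sin(s) ds).
An antiderivative is F(s) = -3*s**2*cos(s) + 6*s*sin(s) + 6*cos(s).
Then F(pi) - F(0) = (-6 + 3*pi**2) - (6) = -12 + 3*pi**2.

-12 + 3*pi**2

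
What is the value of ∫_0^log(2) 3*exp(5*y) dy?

Let u = exp(y), so du = exp(y) dy. When y = 0, u = 1; when y = log(2), u = 2.
The integral becomes 3·∫ u**4 du from 1 to 2, with antiderivative 3*u**5/5.
Back in y: F(y) = 3*exp(5*y)/5.
Then F(log(2)) - F(0) = (96/5) - (3/5) = 93/5.

93/5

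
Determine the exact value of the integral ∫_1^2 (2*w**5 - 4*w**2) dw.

By the power rule, an antiderivative is F(w) = w**6/3 - 4*w**3/3.
Then F(2) - F(1) = (32/3) - (-1) = 35/3.

35/3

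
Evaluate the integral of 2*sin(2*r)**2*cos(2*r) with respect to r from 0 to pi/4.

Let u = sin(2*r), so du = 2*cos(2*r) dr. When r = 0, u = 0; when r = pi/4, u = 1.
The integral becomes ∫ u**2 du from 0 to 1, with antiderivative u**3/3.
Back in r: F(r) = sin(2*r)**3/3.
Then F(pi/4) - F(0) = (1/3) - (0) = 1/3.

1/3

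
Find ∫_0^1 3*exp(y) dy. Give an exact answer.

An antiderivative is F(y) = 3*exp(y).
Then F(1) - F(0) = (3*E) - (3) = -3 + 3*E.

-3 + 3*E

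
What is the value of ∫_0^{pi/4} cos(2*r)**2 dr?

pi/8

Use the identity cos^2(2*r) = (1 + cos(4*r))/2.
An antiderivative is F(r) = r/2 + sin(4*r)/8.
Then F(pi/4) - F(0) = (pi/8) - (0) = pi/8.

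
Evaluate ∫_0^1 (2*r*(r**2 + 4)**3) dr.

369/4

Let u = r**2 + 4, so du = 2*r dr. When r = 0, u = 4; when r = 1, u = 5.
The integral becomes ∫ u**3 du from 4 to 5, with antiderivative u**4/4.
Back in r: F(r) = (r**2 + 4)**4/4.
Then F(1) - F(0) = (625/4) - (64) = 369/4.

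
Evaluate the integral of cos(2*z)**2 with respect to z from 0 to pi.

Use the identity cos^2(2*z) = (1 + cos(4*z))/2.
An antiderivative is F(z) = z/2 + sin(4*z)/8.
Then F(pi) - F(0) = (pi/2) - (0) = pi/2.

pi/2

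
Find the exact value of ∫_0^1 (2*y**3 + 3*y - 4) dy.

-2

By the power rule, an antiderivative is F(y) = y**4/2 + 3*y**2/2 - 4*y.
Then F(1) - F(0) = (-2) - (0) = -2.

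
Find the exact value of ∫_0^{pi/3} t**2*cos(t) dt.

Integrate by parts twice (u = t^2, dv = cos(t) dt).
An antiderivative is F(t) = t**2*sin(t) + 2*t*cos(t) - 2*sin(t).
Then F(pi/3) - F(0) = (-sqrt(3) + sqrt(3)*pi**2/18 + pi/3) - (0) = -sqrt(3) + sqrt(3)*pi**2/18 + pi/3.

-sqrt(3) + sqrt(3)*pi**2/18 + pi/3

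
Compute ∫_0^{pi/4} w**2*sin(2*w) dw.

Integrate by parts twice (u = w^2, dv = sin(2*w) dw).
An antiderivative is F(w) = -w**2*cos(2*w)/2 + w*sin(2*w)/2 + cos(2*w)/4.
Then F(pi/4) - F(0) = (pi/8) - (1/4) = -1/4 + pi/8.

-1/4 + pi/8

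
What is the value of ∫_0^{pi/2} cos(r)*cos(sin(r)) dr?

sin(1)

Let u = sin(r), so du = cos(r) dr. When r = 0, u = 0; when r = pi/2, u = 1.
The integral becomes ∫ cos(u) du from 0 to 1, with antiderivative sin(u).
Back in r: F(r) = sin(sin(r)).
Then F(pi/2) - F(0) = (sin(1)) - (0) = sin(1).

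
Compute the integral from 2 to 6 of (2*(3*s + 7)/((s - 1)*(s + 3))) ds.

2*log(3) + 4*log(5)

Factor the denominator: s**2 + 2*s - 3 = (s + 3)(s - 1).
Partial fractions: 2*(3*s + 7)/((s - 1)*(s + 3)) = 1/(s + 3) + 5/(s - 1).
An antiderivative is F(s) = 5*log(s - 1) + log(s + 3).
Then F(6) - F(2) = (2*log(3) + 5*log(5)) - (log(5)) = 2*log(3) + 4*log(5).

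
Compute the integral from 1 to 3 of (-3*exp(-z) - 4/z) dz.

An antiderivative is F(z) = -4*log(z) + 3*exp(-z).
Then F(3) - F(1) = (-4*log(3) + 3*exp(-3)) - (3*exp(-1)) = -4*log(3) - 3*exp(-1) + 3*exp(-3).

-4*log(3) - 3*exp(-1) + 3*exp(-3)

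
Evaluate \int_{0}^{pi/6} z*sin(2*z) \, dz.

Integrate by parts once (u = z, dv = sin(2*z) dz).
An antiderivative is F(z) = -z*cos(2*z)/2 + sin(2*z)/4.
Then F(pi/6) - F(0) = (-pi/24 + sqrt(3)/8) - (0) = -pi/24 + sqrt(3)/8.

-pi/24 + sqrt(3)/8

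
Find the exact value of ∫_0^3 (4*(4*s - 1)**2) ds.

444

Let u = 4*s - 1, so du = 4 ds. When s = 0, u = -1; when s = 3, u = 11.
The integral becomes ∫ u**2 du from -1 to 11, with antiderivative u**3/3.
Back in s: F(s) = (4*s - 1)**3/3.
Then F(3) - F(0) = (1331/3) - (-1/3) = 444.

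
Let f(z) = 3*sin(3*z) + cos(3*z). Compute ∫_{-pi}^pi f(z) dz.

An antiderivative is F(z) = sin(3*z)/3 - cos(3*z).
Then F(pi) - F(-pi) = (1) - (1) = 0.

0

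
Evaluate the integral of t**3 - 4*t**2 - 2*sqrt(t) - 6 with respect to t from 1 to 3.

-76/3 - 4*sqrt(3)

By the power rule, an antiderivative is F(t) = t**4/4 - 4*t**(3/2)/3 - 4*t**3/3 - 6*t.
Then F(3) - F(1) = (-135/4 - 4*sqrt(3)) - (-101/12) = -76/3 - 4*sqrt(3).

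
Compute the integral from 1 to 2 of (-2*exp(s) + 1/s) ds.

An antiderivative is F(s) = -2*exp(s) + log(s).
Then F(2) - F(1) = (-2*exp(2) + log(2)) - (-2*exp(1)) = -2*exp(2) + log(2) + 2*exp(1).

-2*exp(2) + log(2) + 2*exp(1)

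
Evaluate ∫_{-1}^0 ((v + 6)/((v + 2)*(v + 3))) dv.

Factor the denominator: v**2 + 5*v + 6 = (v + 3)(v + 2).
Partial fractions: (v + 6)/((v + 2)*(v + 3)) = -3/(v + 3) + 4/(v + 2).
An antiderivative is F(v) = 4*log(v + 2) - 3*log(v + 3).
Then F(0) - F(-1) = (log(16/27)) - (-log(8)) = -3*log(3) + 7*log(2).

-3*log(3) + 7*log(2)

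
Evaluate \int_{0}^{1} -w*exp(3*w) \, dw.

-2*exp(3)/9 - 1/9

Integrate by parts once (u = w, dv = -exp(3*w) dw).
An antiderivative is F(w) = (-3*w + 1)*exp(3*w)/9.
Then F(1) - F(0) = (-2*exp(3)/9) - (1/9) = -2*exp(3)/9 - 1/9.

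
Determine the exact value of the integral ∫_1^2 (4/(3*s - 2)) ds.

An antiderivative is F(s) = 4*log(3*s - 2)/3.
Then F(2) - F(1) = (8*log(2)/3) - (0) = 8*log(2)/3.

8*log(2)/3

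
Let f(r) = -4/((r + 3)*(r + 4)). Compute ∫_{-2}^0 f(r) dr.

Factor the denominator: r**2 + 7*r + 12 = (r + 4)(r + 3).
Partial fractions: -4/((r + 3)*(r + 4)) = 4/(r + 4) - 4/(r + 3).
An antiderivative is F(r) = -4*log(r + 3) + 4*log(r + 4).
Then F(0) - F(-2) = (-4*log(3) + 8*log(2)) - (log(16)) = log(16/81).

log(16/81)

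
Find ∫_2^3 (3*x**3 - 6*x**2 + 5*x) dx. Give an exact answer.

93/4

By the power rule, an antiderivative is F(x) = 3*x**4/4 - 2*x**3 + 5*x**2/2.
Then F(3) - F(2) = (117/4) - (6) = 93/4.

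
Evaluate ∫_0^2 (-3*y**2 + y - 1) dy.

-8

By the power rule, an antiderivative is F(y) = -y**3 + y**2/2 - y.
Then F(2) - F(0) = (-8) - (0) = -8.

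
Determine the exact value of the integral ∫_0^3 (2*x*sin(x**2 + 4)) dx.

-cos(13) + cos(4)

Let u = x**2 + 4, so du = 2*x dx. When x = 0, u = 4; when x = 3, u = 13.
The integral becomes ∫ sin(u) du from 4 to 13, with antiderivative -cos(u).
Back in x: F(x) = -cos(x**2 + 4).
Then F(3) - F(0) = (-cos(13)) - (-cos(4)) = -cos(13) + cos(4).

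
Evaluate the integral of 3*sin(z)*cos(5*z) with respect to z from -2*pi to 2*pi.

Use the identity sin(z)cos(5*z) = [sin(6*z) + sin(-4*z)]/2.
An antiderivative is F(z) = 3*cos(4*z)/8 - cos(6*z)/4.
Then F(2*pi) - F(-2*pi) = (1/8) - (1/8) = 0.

0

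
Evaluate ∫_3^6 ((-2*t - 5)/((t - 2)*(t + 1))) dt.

Factor the denominator: t**2 - t - 2 = (t + 1)(t - 2).
Partial fractions: (-2*t - 5)/((t - 2)*(t + 1)) = 1/(t + 1) - 3/(t - 2).
An antiderivative is F(t) = -3*log(t - 2) + log(t + 1).
Then F(6) - F(3) = (log(7/64)) - (log(4)) = -8*log(2) + log(7).

-8*log(2) + log(7)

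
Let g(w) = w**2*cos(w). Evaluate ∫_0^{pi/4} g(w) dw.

sqrt(2)*(-32 + pi**2 + 8*pi)/32

Integrate by parts twice (u = w^2, dv = cos(w) dw).
An antiderivative is F(w) = w**2*sin(w) + 2*w*cos(w) - 2*sin(w).
Then F(pi/4) - F(0) = (sqrt(2)*(-32 + pi**2 + 8*pi)/32) - (0) = sqrt(2)*(-32 + pi**2 + 8*pi)/32.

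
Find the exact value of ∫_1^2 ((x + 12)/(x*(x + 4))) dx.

Factor the denominator: x**2 + 4*x = (x + 4)x.
Partial fractions: (x + 12)/(x*(x + 4)) = -2/(x + 4) + 3/x.
An antiderivative is F(x) = 3*log(x) - 2*log(x + 4).
Then F(2) - F(1) = (log(2/9)) - (-log(25)) = log(50/9).

log(50/9)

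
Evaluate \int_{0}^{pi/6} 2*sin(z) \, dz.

An antiderivative is F(z) = -2*cos(z).
Then F(pi/6) - F(0) = (-sqrt(3)) - (-2) = 2 - sqrt(3).

2 - sqrt(3)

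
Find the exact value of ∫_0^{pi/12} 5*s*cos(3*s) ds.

-5/9 + 5*sqrt(2)*pi/72 + 5*sqrt(2)/18

Integrate by parts once (u = s, dv = 5*cos(3*s) ds).
An antiderivative is F(s) = 5*s*sin(3*s)/3 + 5*cos(3*s)/9.
Then F(pi/12) - F(0) = (5*sqrt(2)*(pi + 4)/72) - (5/9) = -5/9 + 5*sqrt(2)*pi/72 + 5*sqrt(2)/18.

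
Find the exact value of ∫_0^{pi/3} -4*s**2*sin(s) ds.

Integrate by parts twice (u = s^2, dv = -4*sin(s) ds).
An antiderivative is F(s) = 4*s**2*cos(s) - 8*s*sin(s) - 8*cos(s).
Then F(pi/3) - F(0) = (-4*sqrt(3)*pi/3 - 4 + 2*pi**2/9) - (-8) = -4*sqrt(3)*pi/3 + 2*pi**2/9 + 4.

-4*sqrt(3)*pi/3 + 2*pi**2/9 + 4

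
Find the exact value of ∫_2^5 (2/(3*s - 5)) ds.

An antiderivative is F(s) = 2*log(3*s - 5)/3.
Then F(5) - F(2) = (2*log(10)/3) - (0) = 2*log(10)/3.

2*log(10)/3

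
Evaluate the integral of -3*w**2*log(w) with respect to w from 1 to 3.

Integrate by parts once (u = ln w, dv = -3*w**2 dw).
An antiderivative is F(w) = -w**3*(3*log(w) - 1)/3.
Then F(3) - F(1) = (9 - 27*log(3)) - (1/3) = 26/3 - 27*log(3).

26/3 - 27*log(3)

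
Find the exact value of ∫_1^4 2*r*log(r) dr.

Integrate by parts once (u = ln r, dv = 2*r dr).
An antiderivative is F(r) = r**2*(2*log(r) - 1)/2.
Then F(4) - F(1) = (-8 + 32*log(2)) - (-1/2) = -15/2 + 32*log(2).

-15/2 + 32*log(2)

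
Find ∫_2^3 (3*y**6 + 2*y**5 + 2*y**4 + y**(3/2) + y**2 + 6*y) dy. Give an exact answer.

-8*sqrt(2)/5 + 18*sqrt(3)/5 + 42344/35

By the power rule, an antiderivative is F(y) = 3*y**7/7 + y**6/3 + 2*y**(5/2)/5 + 2*y**5/5 + y**3/3 + 3*y**2.
Then F(3) - F(2) = (18*sqrt(3)/5 + 45972/35) - (8*sqrt(2)/5 + 3628/35) = -8*sqrt(2)/5 + 18*sqrt(3)/5 + 42344/35.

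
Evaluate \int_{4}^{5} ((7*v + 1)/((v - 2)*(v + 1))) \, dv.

-2*log(5) - 3*log(2) + 7*log(3)

Factor the denominator: v**2 - v - 2 = (v + 1)(v - 2).
Partial fractions: (7*v + 1)/((v - 2)*(v + 1)) = 2/(v + 1) + 5/(v - 2).
An antiderivative is F(v) = 5*log(v - 2) + 2*log(v + 1).
Then F(5) - F(4) = (2*log(2) + 7*log(3)) - (2*log(5) + 5*log(2)) = -2*log(5) - 3*log(2) + 7*log(3).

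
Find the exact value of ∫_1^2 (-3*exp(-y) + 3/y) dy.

-3*exp(-1) + 3*exp(-2) + 3*log(2)

An antiderivative is F(y) = 3*log(y) + 3*exp(-y).
Then F(2) - F(1) = (3*exp(-2) + 3*log(2)) - (3*exp(-1)) = -3*exp(-1) + 3*exp(-2) + 3*log(2).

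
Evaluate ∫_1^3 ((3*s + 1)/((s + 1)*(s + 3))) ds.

log(81/32)

Factor the denominator: s**2 + 4*s + 3 = (s + 3)(s + 1).
Partial fractions: (3*s + 1)/((s + 1)*(s + 3)) = 4/(s + 3) - 1/(s + 1).
An antiderivative is F(s) = -log(s + 1) + 4*log(s + 3).
Then F(3) - F(1) = (2*log(2) + 4*log(3)) - (7*log(2)) = log(81/32).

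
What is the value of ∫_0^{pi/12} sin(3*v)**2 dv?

Use the identity sin^2(3*v) = (1 - cos(6*v))/2.
An antiderivative is F(v) = v/2 - sin(6*v)/12.
Then F(pi/12) - F(0) = (-1/12 + pi/24) - (0) = -1/12 + pi/24.

-1/12 + pi/24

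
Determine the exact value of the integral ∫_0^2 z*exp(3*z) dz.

1/9 + 5*exp(6)/9

Integrate by parts once (u = z, dv = exp(3*z) dz).
An antiderivative is F(z) = (3*z - 1)*exp(3*z)/9.
Then F(2) - F(0) = (5*exp(6)/9) - (-1/9) = 1/9 + 5*exp(6)/9.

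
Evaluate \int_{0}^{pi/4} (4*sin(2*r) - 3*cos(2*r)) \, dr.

An antiderivative is F(r) = -3*sin(2*r)/2 - 2*cos(2*r).
Then F(pi/4) - F(0) = (-3/2) - (-2) = 1/2.

1/2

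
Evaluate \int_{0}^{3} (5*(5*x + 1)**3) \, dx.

Let u = 5*x + 1, so du = 5 dx. When x = 0, u = 1; when x = 3, u = 16.
The integral becomes ∫ u**3 du from 1 to 16, with antiderivative u**4/4.
Back in x: F(x) = (5*x + 1)**4/4.
Then F(3) - F(0) = (16384) - (1/4) = 65535/4.

65535/4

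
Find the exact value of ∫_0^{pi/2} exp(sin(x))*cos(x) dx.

-1 + E

Let u = sin(x), so du = cos(x) dx. When x = 0, u = 0; when x = pi/2, u = 1.
The integral becomes ∫ exp(u) du from 0 to 1, with antiderivative exp(u).
Back in x: F(x) = exp(sin(x)).
Then F(pi/2) - F(0) = (E) - (1) = -1 + E.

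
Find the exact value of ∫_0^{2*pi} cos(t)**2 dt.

pi

Use the identity cos^2(t) = (1 + cos(2*t))/2.
An antiderivative is F(t) = t/2 + sin(2*t)/4.
Then F(2*pi) - F(0) = (pi) - (0) = pi.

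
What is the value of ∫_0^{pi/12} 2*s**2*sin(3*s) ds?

Integrate by parts twice (u = s^2, dv = 2*sin(3*s) ds).
An antiderivative is F(s) = -2*s**2*cos(3*s)/3 + 4*s*sin(3*s)/9 + 4*cos(3*s)/27.
Then F(pi/12) - F(0) = (sqrt(2)*(-pi**2 + 8*pi + 32)/432) - (4/27) = -4/27 - sqrt(2)*pi**2/432 + sqrt(2)*pi/54 + 2*sqrt(2)/27.

-4/27 - sqrt(2)*pi**2/432 + sqrt(2)*pi/54 + 2*sqrt(2)/27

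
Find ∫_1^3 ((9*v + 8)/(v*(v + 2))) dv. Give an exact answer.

Factor the denominator: v**2 + 2*v = (v + 2)v.
Partial fractions: (9*v + 8)/(v*(v + 2)) = 5/(v + 2) + 4/v.
An antiderivative is F(v) = 4*log(v) + 5*log(v + 2).
Then F(3) - F(1) = (4*log(3) + 5*log(5)) - (5*log(3)) = -log(3) + 5*log(5).

-log(3) + 5*log(5)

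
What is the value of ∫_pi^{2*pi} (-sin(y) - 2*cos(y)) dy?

An antiderivative is F(y) = -2*sin(y) + cos(y).
Then F(2*pi) - F(pi) = (1) - (-1) = 2.

2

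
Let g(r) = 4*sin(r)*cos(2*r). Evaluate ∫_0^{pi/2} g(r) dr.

Use the identity sin(r)cos(2*r) = [sin(3*r) + sin(-r)]/2.
An antiderivative is F(r) = 2*cos(r) - 2*cos(3*r)/3.
Then F(pi/2) - F(0) = (0) - (4/3) = -4/3.

-4/3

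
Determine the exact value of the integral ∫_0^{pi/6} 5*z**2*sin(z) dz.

-10 - 5*sqrt(3)*pi**2/72 + 5*pi/6 + 5*sqrt(3)

Integrate by parts twice (u = z^2, dv = 5*sin(z) dz).
An antiderivative is F(z) = -5*z**2*cos(z) + 10*z*sin(z) + 10*cos(z).
Then F(pi/6) - F(0) = (-5*sqrt(3)*pi**2/72 + 5*pi/6 + 5*sqrt(3)) - (10) = -10 - 5*sqrt(3)*pi**2/72 + 5*pi/6 + 5*sqrt(3).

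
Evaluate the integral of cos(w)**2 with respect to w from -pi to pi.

pi

Use the identity cos^2(w) = (1 + cos(2*w))/2.
An antiderivative is F(w) = w/2 + sin(2*w)/4.
Then F(pi) - F(-pi) = (pi/2) - (-pi/2) = pi.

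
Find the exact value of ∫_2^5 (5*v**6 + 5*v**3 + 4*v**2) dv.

By the power rule, an antiderivative is F(v) = 5*v**7/7 + 5*v**4/4 + 4*v**3/3.
Then F(5) - F(2) = (4767125/84) - (2564/21) = 1585623/28.

1585623/28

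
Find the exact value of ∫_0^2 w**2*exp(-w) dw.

2 - 10*exp(-2)

Integrate by parts twice (u = w^2, dv = exp(-w) dw).
An antiderivative is F(w) = (-w**2 - 2*w - 2)*exp(-w).
Then F(2) - F(0) = (-10*exp(-2)) - (-2) = 2 - 10*exp(-2).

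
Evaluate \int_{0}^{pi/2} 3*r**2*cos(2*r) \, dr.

-3*pi/4

Integrate by parts twice (u = r^2, dv = 3*cos(2*r) dr).
An antiderivative is F(r) = 3*r**2*sin(2*r)/2 + 3*r*cos(2*r)/2 - 3*sin(2*r)/4.
Then F(pi/2) - F(0) = (-3*pi/4) - (0) = -3*pi/4.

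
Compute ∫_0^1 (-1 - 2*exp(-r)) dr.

An antiderivative is F(r) = -r + 2*exp(-r).
Then F(1) - F(0) = (-1 + 2*exp(-1)) - (2) = -3 + 2*exp(-1).

-3 + 2*exp(-1)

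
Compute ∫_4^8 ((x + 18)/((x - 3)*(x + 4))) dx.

-2*log(3) + 2*log(2) + 3*log(5)

Factor the denominator: x**2 + x - 12 = (x + 4)(x - 3).
Partial fractions: (x + 18)/((x - 3)*(x + 4)) = -2/(x + 4) + 3/(x - 3).
An antiderivative is F(x) = 3*log(x - 3) - 2*log(x + 4).
Then F(8) - F(4) = (-4*log(2) - 2*log(3) + 3*log(5)) - (-log(64)) = -2*log(3) + 2*log(2) + 3*log(5).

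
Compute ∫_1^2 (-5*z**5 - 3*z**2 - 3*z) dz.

By the power rule, an antiderivative is F(z) = -5*z**6/6 - z**3 - 3*z**2/2.
Then F(2) - F(1) = (-202/3) - (-10/3) = -64.

-64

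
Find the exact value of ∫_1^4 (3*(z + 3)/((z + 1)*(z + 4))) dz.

Factor the denominator: z**2 + 5*z + 4 = (z + 4)(z + 1).
Partial fractions: 3*(z + 3)/((z + 1)*(z + 4)) = 1/(z + 4) + 2/(z + 1).
An antiderivative is F(z) = 2*log(z + 1) + log(z + 4).
Then F(4) - F(1) = (3*log(2) + 2*log(5)) - (log(20)) = log(10).

log(10)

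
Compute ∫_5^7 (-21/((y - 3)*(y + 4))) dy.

Factor the denominator: y**2 + y - 12 = (y + 4)(y - 3).
Partial fractions: -21/((y - 3)*(y + 4)) = 3/(y + 4) - 3/(y - 3).
An antiderivative is F(y) = -3*log(y - 3) + 3*log(y + 4).
Then F(7) - F(5) = (-6*log(2) + 3*log(11)) - (-3*log(2) + 6*log(3)) = -6*log(3) - 3*log(2) + 3*log(11).

-6*log(3) - 3*log(2) + 3*log(11)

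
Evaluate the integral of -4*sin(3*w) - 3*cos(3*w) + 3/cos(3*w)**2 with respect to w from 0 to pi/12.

-1/3 + sqrt(2)/6

An antiderivative is F(w) = -sin(3*w) + 4*cos(3*w)/3 + tan(3*w).
Then F(pi/12) - F(0) = (sqrt(2)/6 + 1) - (4/3) = -1/3 + sqrt(2)/6.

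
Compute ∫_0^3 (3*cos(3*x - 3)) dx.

Let u = 3*x - 3, so du = 3 dx. When x = 0, u = -3; when x = 3, u = 6.
The integral becomes ∫ cos(u) du from -3 to 6, with antiderivative sin(u).
Back in x: F(x) = sin(3*x - 3).
Then F(3) - F(0) = (sin(6)) - (-sin(3)) = sin(6) + sin(3).

sin(6) + sin(3)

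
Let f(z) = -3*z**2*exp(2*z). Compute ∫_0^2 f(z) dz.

3/4 - 15*exp(4)/4

Integrate by parts twice (u = z^2, dv = -3*exp(2*z) dz).
An antiderivative is F(z) = (-6*z**2 + 6*z - 3)*exp(2*z)/4.
Then F(2) - F(0) = (-15*exp(4)/4) - (-3/4) = 3/4 - 15*exp(4)/4.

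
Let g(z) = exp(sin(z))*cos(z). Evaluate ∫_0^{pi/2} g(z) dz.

Let u = sin(z), so du = cos(z) dz. When z = 0, u = 0; when z = pi/2, u = 1.
The integral becomes ∫ exp(u) du from 0 to 1, with antiderivative exp(u).
Back in z: F(z) = exp(sin(z)).
Then F(pi/2) - F(0) = (E) - (1) = -1 + E.

-1 + E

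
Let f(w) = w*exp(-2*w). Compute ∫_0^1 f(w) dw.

(-3 + exp(2))*exp(-2)/4

Integrate by parts once (u = w, dv = exp(-2*w) dw).
An antiderivative is F(w) = (-2*w - 1)*exp(-2*w)/4.
Then F(1) - F(0) = (-3*exp(-2)/4) - (-1/4) = (-3 + exp(2))*exp(-2)/4.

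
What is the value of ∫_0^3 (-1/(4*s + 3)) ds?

-log(15)/4 + log(3)/4

An antiderivative is F(s) = -log(4*s + 3)/4.
Then F(3) - F(0) = (-log(15)/4) - (-log(3)/4) = -log(15)/4 + log(3)/4.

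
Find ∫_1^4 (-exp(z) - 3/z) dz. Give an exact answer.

An antiderivative is F(z) = -exp(z) - 3*log(z).
Then F(4) - F(1) = (-exp(4) - log(64)) - (-exp(1)) = -exp(4) - log(64) + exp(1).

-exp(4) - log(64) + exp(1)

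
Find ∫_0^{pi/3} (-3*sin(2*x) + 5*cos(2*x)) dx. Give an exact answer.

-9/4 + 5*sqrt(3)/4

An antiderivative is F(x) = 5*sin(2*x)/2 + 3*cos(2*x)/2.
Then F(pi/3) - F(0) = (-3/4 + 5*sqrt(3)/4) - (3/2) = -9/4 + 5*sqrt(3)/4.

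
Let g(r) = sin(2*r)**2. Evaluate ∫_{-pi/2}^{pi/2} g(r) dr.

pi/2

Use the identity sin^2(2*r) = (1 - cos(4*r))/2.
An antiderivative is F(r) = r/2 - sin(4*r)/8.
Then F(pi/2) - F(-pi/2) = (pi/4) - (-pi/4) = pi/2.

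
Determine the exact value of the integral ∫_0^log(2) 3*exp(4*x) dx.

Let u = exp(x), so du = exp(x) dx. When x = 0, u = 1; when x = log(2), u = 2.
The integral becomes 3·∫ u**3 du from 1 to 2, with antiderivative 3*u**4/4.
Back in x: F(x) = 3*exp(4*x)/4.
Then F(log(2)) - F(0) = (12) - (3/4) = 45/4.

45/4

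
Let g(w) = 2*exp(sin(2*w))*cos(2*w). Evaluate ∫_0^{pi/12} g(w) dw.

-1 + exp(1/2)

Let u = sin(2*w), so du = 2*cos(2*w) dw. When w = 0, u = 0; when w = pi/12, u = 1/2.
The integral becomes ∫ exp(u) du from 0 to 1/2, with antiderivative exp(u).
Back in w: F(w) = exp(sin(2*w)).
Then F(pi/12) - F(0) = (exp(1/2)) - (1) = -1 + exp(1/2).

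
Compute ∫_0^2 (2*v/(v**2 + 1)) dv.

log(5)

Let u = v**2 + 1, so du = 2*v dv. When v = 0, u = 1; when v = 2, u = 5.
The integral becomes ∫ 1/u du from 1 to 5, with antiderivative log(u).
Back in v: F(v) = log(v**2 + 1).
Then F(2) - F(0) = (log(5)) - (0) = log(5).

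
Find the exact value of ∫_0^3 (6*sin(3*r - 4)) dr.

Let u = 3*r - 4, so du = 3 dr. When r = 0, u = -4; when r = 3, u = 5.
The integral becomes 2·∫ sin(u) du from -4 to 5, with antiderivative -2*cos(u).
Back in r: F(r) = -2*cos(3*r - 4).
Then F(3) - F(0) = (-2*cos(5)) - (-2*cos(4)) = 2*cos(4) - 2*cos(5).

2*cos(4) - 2*cos(5)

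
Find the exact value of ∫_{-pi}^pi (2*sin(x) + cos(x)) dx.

0

An antiderivative is F(x) = sin(x) - 2*cos(x).
Then F(pi) - F(-pi) = (2) - (2) = 0.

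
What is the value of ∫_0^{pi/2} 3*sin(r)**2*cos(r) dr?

Let u = sin(r), so du = cos(r) dr. When r = 0, u = 0; when r = pi/2, u = 1.
The integral becomes 3·∫ u**2 du from 0 to 1, with antiderivative u**3.
Back in r: F(r) = sin(r)**3.
Then F(pi/2) - F(0) = (1) - (0) = 1.

1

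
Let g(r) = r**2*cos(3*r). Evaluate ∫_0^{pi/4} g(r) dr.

Integrate by parts twice (u = r^2, dv = cos(3*r) dr).
An antiderivative is F(r) = r**2*sin(3*r)/3 + 2*r*cos(3*r)/9 - 2*sin(3*r)/27.
Then F(pi/4) - F(0) = (sqrt(2)*(-24*pi - 32 + 9*pi**2)/864) - (0) = sqrt(2)*(-24*pi - 32 + 9*pi**2)/864.

sqrt(2)*(-24*pi - 32 + 9*pi**2)/864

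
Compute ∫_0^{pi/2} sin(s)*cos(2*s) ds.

Use the identity sin(s)cos(2*s) = [sin(3*s) + sin(-s)]/2.
An antiderivative is F(s) = cos(s)/2 - cos(3*s)/6.
Then F(pi/2) - F(0) = (0) - (1/3) = -1/3.

-1/3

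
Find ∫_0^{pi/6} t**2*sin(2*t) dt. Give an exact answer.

-1/8 - pi**2/144 + sqrt(3)*pi/24

Integrate by parts twice (u = t^2, dv = sin(2*t) dt).
An antiderivative is F(t) = -t**2*cos(2*t)/2 + t*sin(2*t)/2 + cos(2*t)/4.
Then F(pi/6) - F(0) = (-pi**2/144 + 1/8 + sqrt(3)*pi/24) - (1/4) = -1/8 - pi**2/144 + sqrt(3)*pi/24.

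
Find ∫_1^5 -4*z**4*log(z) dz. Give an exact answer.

Integrate by parts once (u = ln z, dv = -4*z**4 dz).
An antiderivative is F(z) = -4*z**5*(5*log(z) - 1)/25.
Then F(5) - F(1) = (500 - 2500*log(5)) - (4/25) = 12496/25 - 2500*log(5).

12496/25 - 2500*log(5)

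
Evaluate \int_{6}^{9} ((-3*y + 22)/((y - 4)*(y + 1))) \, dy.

Factor the denominator: y**2 - 3*y - 4 = (y + 1)(y - 4).
Partial fractions: (-3*y + 22)/((y - 4)*(y + 1)) = -5/(y + 1) + 2/(y - 4).
An antiderivative is F(y) = 2*log(y - 4) - 5*log(y + 1).
Then F(9) - F(6) = (-3*log(5) - 5*log(2)) - (-5*log(7) + 2*log(2)) = -7*log(2) - 3*log(5) + 5*log(7).

-7*log(2) - 3*log(5) + 5*log(7)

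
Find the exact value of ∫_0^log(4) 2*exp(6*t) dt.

1365

Let u = exp(t), so du = exp(t) dt. When t = 0, u = 1; when t = log(4), u = 4.
The integral becomes 2·∫ u**5 du from 1 to 4, with antiderivative u**6/3.
Back in t: F(t) = exp(6*t)/3.
Then F(log(4)) - F(0) = (4096/3) - (1/3) = 1365.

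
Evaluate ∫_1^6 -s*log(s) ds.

Integrate by parts once (u = ln s, dv = -s ds).
An antiderivative is F(s) = -s**2*(2*log(s) - 1)/4.
Then F(6) - F(1) = (-18*log(3) - 18*log(2) + 9) - (1/4) = -18*log(3) - 18*log(2) + 35/4.

-18*log(3) - 18*log(2) + 35/4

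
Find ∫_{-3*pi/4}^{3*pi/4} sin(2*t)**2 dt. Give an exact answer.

3*pi/4

Use the identity sin^2(2*t) = (1 - cos(4*t))/2.
An antiderivative is F(t) = t/2 - sin(4*t)/8.
Then F(3*pi/4) - F(-3*pi/4) = (3*pi/8) - (-3*pi/8) = 3*pi/4.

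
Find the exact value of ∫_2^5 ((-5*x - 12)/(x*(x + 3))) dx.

Factor the denominator: x**2 + 3*x = (x + 3)x.
Partial fractions: (-5*x - 12)/(x*(x + 3)) = -1/(x + 3) - 4/x.
An antiderivative is F(x) = -4*log(x) - log(x + 3).
Then F(5) - F(2) = (-4*log(5) - 3*log(2)) - (-log(80)) = -3*log(5) + log(2).

-3*log(5) + log(2)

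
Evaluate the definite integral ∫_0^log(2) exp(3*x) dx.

7/3

Let u = exp(x), so du = exp(x) dx. When x = 0, u = 1; when x = log(2), u = 2.
The integral becomes ∫ u**2 du from 1 to 2, with antiderivative u**3/3.
Back in x: F(x) = exp(3*x)/3.
Then F(log(2)) - F(0) = (8/3) - (1/3) = 7/3.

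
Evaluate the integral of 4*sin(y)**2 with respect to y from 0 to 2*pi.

4*pi

Use the identity sin^2(y) = (1 - cos(2*y))/2.
An antiderivative is F(y) = 2*y - sin(2*y).
Then F(2*pi) - F(0) = (4*pi) - (0) = 4*pi.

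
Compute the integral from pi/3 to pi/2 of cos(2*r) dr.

An antiderivative is F(r) = sin(2*r)/2.
Then F(pi/2) - F(pi/3) = (0) - (sqrt(3)/4) = -sqrt(3)/4.

-sqrt(3)/4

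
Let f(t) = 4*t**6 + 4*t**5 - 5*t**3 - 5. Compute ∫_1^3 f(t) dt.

34114/21

By the power rule, an antiderivative is F(t) = 4*t**7/7 + 2*t**6/3 - 5*t**4/4 - 5*t.
Then F(3) - F(1) = (45345/28) - (-421/84) = 34114/21.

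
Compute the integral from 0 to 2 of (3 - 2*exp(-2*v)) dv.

An antiderivative is F(v) = 3*v + exp(-2*v).
Then F(2) - F(0) = (exp(-4) + 6) - (1) = exp(-4) + 5.

exp(-4) + 5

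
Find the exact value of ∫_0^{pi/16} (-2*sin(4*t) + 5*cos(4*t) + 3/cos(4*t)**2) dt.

An antiderivative is F(t) = 5*sin(4*t)/4 + cos(4*t)/2 + 3*tan(4*t)/4.
Then F(pi/16) - F(0) = (3/4 + 7*sqrt(2)/8) - (1/2) = 1/4 + 7*sqrt(2)/8.

1/4 + 7*sqrt(2)/8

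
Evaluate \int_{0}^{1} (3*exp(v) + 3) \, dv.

An antiderivative is F(v) = 3*v + 3*exp(v).
Then F(1) - F(0) = (3 + 3*E) - (3) = 3*E.

3*E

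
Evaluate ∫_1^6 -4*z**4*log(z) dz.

Integrate by parts once (u = ln z, dv = -4*z**4 dz).
An antiderivative is F(z) = -4*z**5*(5*log(z) - 1)/25.
Then F(6) - F(1) = (31104/25 - 31104*log(6)/5) - (4/25) = 1244 - 31104*log(6)/5.

1244 - 31104*log(6)/5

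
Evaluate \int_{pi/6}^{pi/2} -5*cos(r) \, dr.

An antiderivative is F(r) = -5*sin(r).
Then F(pi/2) - F(pi/6) = (-5) - (-5/2) = -5/2.

-5/2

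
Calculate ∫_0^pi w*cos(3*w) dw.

Integrate by parts once (u = w, dv = cos(3*w) dw).
An antiderivative is F(w) = w*sin(3*w)/3 + cos(3*w)/9.
Then F(pi) - F(0) = (-1/9) - (1/9) = -2/9.

-2/9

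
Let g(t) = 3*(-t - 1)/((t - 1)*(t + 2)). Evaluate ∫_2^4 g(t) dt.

Factor the denominator: t**2 + t - 2 = (t + 2)(t - 1).
Partial fractions: 3*(-t - 1)/((t - 1)*(t + 2)) = -1/(t + 2) - 2/(t - 1).
An antiderivative is F(t) = -2*log(t - 1) - log(t + 2).
Then F(4) - F(2) = (-log(54)) - (-log(4)) = log(2/27).

log(2/27)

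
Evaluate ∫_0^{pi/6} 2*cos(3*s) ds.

An antiderivative is F(s) = 2*sin(3*s)/3.
Then F(pi/6) - F(0) = (2/3) - (0) = 2/3.

2/3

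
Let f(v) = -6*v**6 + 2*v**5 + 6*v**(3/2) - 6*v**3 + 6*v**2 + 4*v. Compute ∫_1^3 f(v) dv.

-176972/105 + 108*sqrt(3)/5

By the power rule, an antiderivative is F(v) = -6*v**7/7 + v**6/3 + 12*v**(5/2)/5 - 3*v**4/2 + 2*v**3 + 2*v**2.
Then F(3) - F(1) = (-23535/14 + 108*sqrt(3)/5) - (919/210) = -176972/105 + 108*sqrt(3)/5.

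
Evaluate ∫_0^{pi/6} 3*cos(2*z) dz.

3*sqrt(3)/4

An antiderivative is F(z) = 3*sin(2*z)/2.
Then F(pi/6) - F(0) = (3*sqrt(3)/4) - (0) = 3*sqrt(3)/4.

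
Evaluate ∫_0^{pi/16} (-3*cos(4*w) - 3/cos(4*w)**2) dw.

-3/4 - 3*sqrt(2)/8

An antiderivative is F(w) = -3*sin(4*w)/4 - 3*tan(4*w)/4.
Then F(pi/16) - F(0) = (-3/4 - 3*sqrt(2)/8) - (0) = -3/4 - 3*sqrt(2)/8.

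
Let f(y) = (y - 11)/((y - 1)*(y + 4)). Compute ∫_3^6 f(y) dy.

-3*log(7) + log(5) + 5*log(2)

Factor the denominator: y**2 + 3*y - 4 = (y + 4)(y - 1).
Partial fractions: (y - 11)/((y - 1)*(y + 4)) = 3/(y + 4) - 2/(y - 1).
An antiderivative is F(y) = -2*log(y - 1) + 3*log(y + 4).
Then F(6) - F(3) = (log(40)) - (-2*log(2) + 3*log(7)) = -3*log(7) + log(5) + 5*log(2).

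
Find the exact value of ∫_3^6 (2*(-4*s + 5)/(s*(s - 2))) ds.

-11*log(2)

Factor the denominator: s**2 - 2*s = s(s - 2).
Partial fractions: 2*(-4*s + 5)/(s*(s - 2)) = -5/s - 3/(s - 2).
An antiderivative is F(s) = -5*log(s) - 3*log(s - 2).
Then F(6) - F(3) = (-11*log(2) - 5*log(3)) - (-5*log(3)) = -11*log(2).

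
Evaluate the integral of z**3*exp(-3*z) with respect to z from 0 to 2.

Integrate by parts 3 times (u = z^3, dv = exp(-3*z) dz).
An antiderivative is F(z) = (-9*z**3 - 9*z**2 - 6*z - 2)*exp(-3*z)/27.
Then F(2) - F(0) = (-122*exp(-6)/27) - (-2/27) = 2/27 - 122*exp(-6)/27.

2/27 - 122*exp(-6)/27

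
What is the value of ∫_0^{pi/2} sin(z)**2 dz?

Use the identity sin^2(z) = (1 - cos(2*z))/2.
An antiderivative is F(z) = z/2 - sin(2*z)/4.
Then F(pi/2) - F(0) = (pi/4) - (0) = pi/4.

pi/4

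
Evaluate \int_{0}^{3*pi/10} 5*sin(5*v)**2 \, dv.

Use the identity sin^2(5*v) = (1 - cos(10*v))/2.
An antiderivative is F(v) = 5*v/2 - sin(10*v)/4.
Then F(3*pi/10) - F(0) = (3*pi/4) - (0) = 3*pi/4.

3*pi/4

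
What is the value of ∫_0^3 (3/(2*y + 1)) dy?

An antiderivative is F(y) = 3*log(2*y + 1)/2.
Then F(3) - F(0) = (3*log(7)/2) - (0) = 3*log(7)/2.

3*log(7)/2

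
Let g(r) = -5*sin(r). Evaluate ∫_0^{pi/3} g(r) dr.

-5/2

An antiderivative is F(r) = 5*cos(r).
Then F(pi/3) - F(0) = (5/2) - (5) = -5/2.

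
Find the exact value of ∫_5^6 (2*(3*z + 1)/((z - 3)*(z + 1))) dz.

Factor the denominator: z**2 - 2*z - 3 = (z + 1)(z - 3).
Partial fractions: 2*(3*z + 1)/((z - 3)*(z + 1)) = 1/(z + 1) + 5/(z - 3).
An antiderivative is F(z) = 5*log(z - 3) + log(z + 1).
Then F(6) - F(5) = (log(7) + 5*log(3)) - (log(3) + 6*log(2)) = -6*log(2) + log(7) + 4*log(3).

-6*log(2) + log(7) + 4*log(3)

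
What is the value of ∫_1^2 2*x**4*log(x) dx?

-62/25 + 64*log(2)/5

Integrate by parts once (u = ln x, dv = 2*x**4 dx).
An antiderivative is F(x) = 2*x**5*(5*log(x) - 1)/25.
Then F(2) - F(1) = (-64/25 + 64*log(2)/5) - (-2/25) = -62/25 + 64*log(2)/5.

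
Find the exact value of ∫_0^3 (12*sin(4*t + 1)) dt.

Let u = 4*t + 1, so du = 4 dt. When t = 0, u = 1; when t = 3, u = 13.
The integral becomes 3·∫ sin(u) du from 1 to 13, with antiderivative -3*cos(u).
Back in t: F(t) = -3*cos(4*t + 1).
Then F(3) - F(0) = (-3*cos(13)) - (-3*cos(1)) = -3*cos(13) + 3*cos(1).

-3*cos(13) + 3*cos(1)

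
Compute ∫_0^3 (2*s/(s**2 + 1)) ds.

log(10)

Let u = s**2 + 1, so du = 2*s ds. When s = 0, u = 1; when s = 3, u = 10.
The integral becomes ∫ 1/u du from 1 to 10, with antiderivative log(u).
Back in s: F(s) = log(s**2 + 1).
Then F(3) - F(0) = (log(10)) - (0) = log(10).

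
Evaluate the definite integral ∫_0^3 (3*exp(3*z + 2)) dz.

Let u = 3*z + 2, so du = 3 dz. When z = 0, u = 2; when z = 3, u = 11.
The integral becomes ∫ exp(u) du from 2 to 11, with antiderivative exp(u).
Back in z: F(z) = exp(3*z + 2).
Then F(3) - F(0) = (exp(11)) - (exp(2)) = -exp(2) + exp(11).

-exp(2) + exp(11)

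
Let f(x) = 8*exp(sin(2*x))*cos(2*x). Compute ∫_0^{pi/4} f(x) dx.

-4 + 4*E

Let u = sin(2*x), so du = 2*cos(2*x) dx. When x = 0, u = 0; when x = pi/4, u = 1.
The integral becomes 4·∫ exp(u) du from 0 to 1, with antiderivative 4*exp(u).
Back in x: F(x) = 4*exp(sin(2*x)).
Then F(pi/4) - F(0) = (4*E) - (4) = -4 + 4*E.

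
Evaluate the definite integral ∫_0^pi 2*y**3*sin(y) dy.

Integrate by parts 3 times (u = y^3, dv = 2*sin(y) dy).
An antiderivative is F(y) = -2*y**3*cos(y) + 6*y**2*sin(y) + 12*y*cos(y) - 12*sin(y).
Then F(pi) - F(0) = (2*pi*(-6 + pi**2)) - (0) = 2*pi*(-6 + pi**2).

2*pi*(-6 + pi**2)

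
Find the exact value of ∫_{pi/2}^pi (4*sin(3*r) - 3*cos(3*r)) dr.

An antiderivative is F(r) = -sin(3*r) - 4*cos(3*r)/3.
Then F(pi) - F(pi/2) = (4/3) - (1) = 1/3.

1/3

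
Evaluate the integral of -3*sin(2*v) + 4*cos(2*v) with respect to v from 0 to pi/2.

-3

An antiderivative is F(v) = 2*sin(2*v) + 3*cos(2*v)/2.
Then F(pi/2) - F(0) = (-3/2) - (3/2) = -3.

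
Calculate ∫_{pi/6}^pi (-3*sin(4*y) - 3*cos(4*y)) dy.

An antiderivative is F(y) = -3*sin(4*y)/4 + 3*cos(4*y)/4.
Then F(pi) - F(pi/6) = (3/4) - (-3*sqrt(3)/8 - 3/8) = 3*sqrt(3)/8 + 9/8.

3*sqrt(3)/8 + 9/8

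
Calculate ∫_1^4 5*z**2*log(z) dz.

-35 + 640*log(2)/3

Integrate by parts once (u = ln z, dv = 5*z**2 dz).
An antiderivative is F(z) = 5*z**3*(3*log(z) - 1)/9.
Then F(4) - F(1) = (-320/9 + 640*log(2)/3) - (-5/9) = -35 + 640*log(2)/3.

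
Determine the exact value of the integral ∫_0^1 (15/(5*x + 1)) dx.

Let u = 5*x + 1, so du = 5 dx. When x = 0, u = 1; when x = 1, u = 6.
The integral becomes 3·∫ 1/u du from 1 to 6, with antiderivative 3*log(u).
Back in x: F(x) = 3*log(5*x + 1).
Then F(1) - F(0) = (3*log(2) + 3*log(3)) - (0) = 3*log(2) + 3*log(3).

3*log(2) + 3*log(3)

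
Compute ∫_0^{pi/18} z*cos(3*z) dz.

Integrate by parts once (u = z, dv = cos(3*z) dz).
An antiderivative is F(z) = z*sin(3*z)/3 + cos(3*z)/9.
Then F(pi/18) - F(0) = (pi/108 + sqrt(3)/18) - (1/9) = -1/9 + pi/108 + sqrt(3)/18.

-1/9 + pi/108 + sqrt(3)/18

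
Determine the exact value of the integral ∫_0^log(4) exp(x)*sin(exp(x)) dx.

cos(1) - cos(4)

Let u = exp(x), so du = exp(x) dx. When x = 0, u = 1; when x = log(4), u = 4.
The integral becomes ∫ sin(u) du from 1 to 4, with antiderivative -cos(u).
Back in x: F(x) = -cos(exp(x)).
Then F(log(4)) - F(0) = (-cos(4)) - (-cos(1)) = cos(1) - cos(4).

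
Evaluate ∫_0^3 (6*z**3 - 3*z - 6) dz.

By the power rule, an antiderivative is F(z) = 3*z**4/2 - 3*z**2/2 - 6*z.
Then F(3) - F(0) = (90) - (0) = 90.

90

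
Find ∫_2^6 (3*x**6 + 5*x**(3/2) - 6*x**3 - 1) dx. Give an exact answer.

By the power rule, an antiderivative is F(x) = 3*x**7/7 + 2*x**(5/2) - 3*x**4/2 - x.
Then F(6) - F(2) = (72*sqrt(6) + 826158/7) - (8*sqrt(2) + 202/7) = -8*sqrt(2) + 72*sqrt(6) + 825956/7.

-8*sqrt(2) + 72*sqrt(6) + 825956/7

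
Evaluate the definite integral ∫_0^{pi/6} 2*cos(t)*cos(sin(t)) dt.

2*sin(1/2)

Let u = sin(t), so du = cos(t) dt. When t = 0, u = 0; when t = pi/6, u = 1/2.
The integral becomes 2·∫ cos(u) du from 0 to 1/2, with antiderivative 2*sin(u).
Back in t: F(t) = 2*sin(sin(t)).
Then F(pi/6) - F(0) = (2*sin(1/2)) - (0) = 2*sin(1/2).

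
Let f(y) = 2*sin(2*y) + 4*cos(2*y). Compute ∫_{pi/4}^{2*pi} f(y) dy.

-3

An antiderivative is F(y) = 2*sin(2*y) - cos(2*y).
Then F(2*pi) - F(pi/4) = (-1) - (2) = -3.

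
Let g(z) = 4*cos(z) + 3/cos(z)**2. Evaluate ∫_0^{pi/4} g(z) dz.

An antiderivative is F(z) = 4*sin(z) + 3*tan(z).
Then F(pi/4) - F(0) = (2*sqrt(2) + 3) - (0) = 2*sqrt(2) + 3.

2*sqrt(2) + 3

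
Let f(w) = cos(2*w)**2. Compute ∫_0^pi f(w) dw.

Use the identity cos^2(2*w) = (1 + cos(4*w))/2.
An antiderivative is F(w) = w/2 + sin(4*w)/8.
Then F(pi) - F(0) = (pi/2) - (0) = pi/2.

pi/2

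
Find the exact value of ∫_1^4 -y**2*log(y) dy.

Integrate by parts once (u = ln y, dv = -y**2 dy).
An antiderivative is F(y) = -y**3*(3*log(y) - 1)/9.
Then F(4) - F(1) = (64/9 - 128*log(2)/3) - (1/9) = 7 - 128*log(2)/3.

7 - 128*log(2)/3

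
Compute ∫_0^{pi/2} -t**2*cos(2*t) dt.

pi/4

Integrate by parts twice (u = t^2, dv = -cos(2*t) dt).
An antiderivative is F(t) = -t**2*sin(2*t)/2 - t*cos(2*t)/2 + sin(2*t)/4.
Then F(pi/2) - F(0) = (pi/4) - (0) = pi/4.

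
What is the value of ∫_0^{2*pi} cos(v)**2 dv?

Use the identity cos^2(v) = (1 + cos(2*v))/2.
An antiderivative is F(v) = v/2 + sin(2*v)/4.
Then F(2*pi) - F(0) = (pi) - (0) = pi.

pi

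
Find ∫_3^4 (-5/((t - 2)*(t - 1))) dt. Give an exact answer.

-10*log(2) + 5*log(3)

Factor the denominator: t**2 - 3*t + 2 = (t - 1)(t - 2).
Partial fractions: -5/((t - 2)*(t - 1)) = 5/(t - 1) - 5/(t - 2).
An antiderivative is F(t) = -5*log(t - 2) + 5*log(t - 1).
Then F(4) - F(3) = (-5*log(2) + 5*log(3)) - (log(32)) = -10*log(2) + 5*log(3).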